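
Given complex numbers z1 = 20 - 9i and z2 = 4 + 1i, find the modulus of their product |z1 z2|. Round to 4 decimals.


Step 1: |z1| = sqrt(20^2 + (-9)^2) = sqrt(481)
Step 2: |z2| = sqrt(4^2 + 1^2) = sqrt(17)
Step 3: |z1*z2| = |z1|*|z2| = sqrt(481) * sqrt(17) = sqrt(481 * 17) = sqrt(8177)
Step 4: = 90.4268

90.4268


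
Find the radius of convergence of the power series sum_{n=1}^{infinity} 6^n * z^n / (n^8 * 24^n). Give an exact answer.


Step 1: General term a_n = 6^n / (n^8 * 24^n)
Step 2: By the root test, |a_n|^(1/n) = 6 / (n^(8/n) * 24) -> 6/24 as n -> infinity (since n^(8/n) -> 1)
Step 3: R = 1/lim|a_n|^(1/n) = 24/6 = 4

4


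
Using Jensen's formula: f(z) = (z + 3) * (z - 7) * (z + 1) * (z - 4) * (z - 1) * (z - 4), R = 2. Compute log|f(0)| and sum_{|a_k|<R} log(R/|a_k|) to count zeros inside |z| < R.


Jensen's formula: (1/2pi)*integral log|f(Re^it)|dt = log|f(0)| + sum_{|a_k|<R} log(R/|a_k|)
Step 1: f(0) = 3 * (-7) * 1 * (-4) * (-1) * (-4) = 336
Step 2: log|f(0)| = log|-3| + log|7| + log|-1| + log|4| + log|1| + log|4| = 5.8171
Step 3: Zeros inside |z| < 2: -1, 1
Step 4: Jensen sum = log(2/1) + log(2/1) = 1.3863
Step 5: n(R) = number of terms in the Jensen sum = count of zeros inside |z| < 2 = 2

2


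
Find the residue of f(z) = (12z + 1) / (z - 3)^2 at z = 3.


Step 1: Pole of order 2 at z = 3
Step 2: Res = lim d/dz [(z - 3)^2 * f(z)] as z -> 3
Step 3: (z - 3)^2 * f(z) = 12z + 1
Step 4: d/dz[12z + 1] = 12

12


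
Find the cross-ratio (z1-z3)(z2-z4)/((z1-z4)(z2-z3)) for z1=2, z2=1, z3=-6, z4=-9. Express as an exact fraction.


Step 1: (z1-z3)(z2-z4) = 8 * 10 = 80
Step 2: (z1-z4)(z2-z3) = 11 * 7 = 77
Step 3: Cross-ratio = 80/77 = 80/77

80/77


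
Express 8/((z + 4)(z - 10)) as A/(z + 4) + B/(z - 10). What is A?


Step 1: Multiply both sides by (z + 4) and set z = -4
Step 2: A = 8 / (-4 - 10)
Step 3: A = 8 / (-14)
Step 4: A = -4/7

-4/7


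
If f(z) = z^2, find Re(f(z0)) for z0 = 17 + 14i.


Step 1: z0 = 17 + 14i
Step 2: z0^2 = 17^2 - 14^2 + 476i
Step 3: real part = 289 - 196 = 93

93


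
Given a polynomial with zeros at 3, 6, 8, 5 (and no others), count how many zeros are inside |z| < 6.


Step 1: Check each root:
  z = 3: |3| = 3 < 6
  z = 6: |6| = 6 >= 6
  z = 8: |8| = 8 >= 6
  z = 5: |5| = 5 < 6
Step 2: Count = 2

2


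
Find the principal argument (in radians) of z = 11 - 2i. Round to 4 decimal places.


Step 1: z = 11 - 2i
Step 2: arg(z) = atan2(-2, 11)
Step 3: arg(z) = -0.1799

-0.1799


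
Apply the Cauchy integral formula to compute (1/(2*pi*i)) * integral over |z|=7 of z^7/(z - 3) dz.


Step 1: f(z) = z^7, a = 3 is inside |z| = 7
Step 2: By Cauchy integral formula: (1/(2pi*i)) * integral = f(a)
Step 3: f(3) = 3^7 = 2187

2187


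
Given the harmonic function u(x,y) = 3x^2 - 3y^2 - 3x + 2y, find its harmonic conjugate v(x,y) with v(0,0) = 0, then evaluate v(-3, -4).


Step 1: v_x = -u_y = 6y - 2
Step 2: v_y = u_x = 6x - 3
Step 3: v = 6xy - 2x - 3y + C
Step 4: v(0,0) = 0 => C = 0
Step 5: v(-3, -4) = 90

90


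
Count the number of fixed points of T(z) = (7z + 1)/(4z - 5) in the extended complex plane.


Step 1: Fixed points satisfy T(z) = z
Step 2: 4z^2 - 12z - 1 = 0
Step 3: Discriminant = (-12)^2 - 4*4*(-1) = 160
Step 4: Number of fixed points = 2

2


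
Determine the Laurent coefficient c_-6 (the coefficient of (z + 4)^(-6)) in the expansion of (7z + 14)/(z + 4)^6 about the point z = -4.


Step 1: Write the numerator in powers of (z + 4): 7z + 14 = 7(z + 4) + (7*(-4) + 14) = 7(z + 4) - 14
Step 2: Divide by (z + 4)^6: f(z) = -14(z + 4)^(-6) + 7(z + 4)^(-5)
Step 3: This finite sum is the Laurent series of f about z = -4.
Step 4: Coefficient of (z + 4)^(-6) = 7*(-4) + 14 = -14

-14


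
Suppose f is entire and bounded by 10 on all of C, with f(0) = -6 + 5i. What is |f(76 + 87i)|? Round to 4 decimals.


Step 1: By Liouville's theorem, a bounded entire function is constant.
Step 2: f(z) = f(0) = -6 + 5i for all z.
Step 3: |f(w)| = |-6 + 5i| = sqrt(36 + 25)
Step 4: = 7.8102

7.8102


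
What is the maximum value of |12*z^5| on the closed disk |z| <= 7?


Step 1: On |z| = 7, |f(z)| = 12 * |z|^5 = 12 * 7^5
Step 2: By maximum modulus principle, maximum is on boundary.
Step 3: Maximum = 12 * 16807 = 201684

201684


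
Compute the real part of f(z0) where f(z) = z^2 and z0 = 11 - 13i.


Step 1: z0 = 11 - 13i
Step 2: z0^2 = 11^2 - (-13)^2 - 286i
Step 3: real part = 121 - 169 = -48

-48


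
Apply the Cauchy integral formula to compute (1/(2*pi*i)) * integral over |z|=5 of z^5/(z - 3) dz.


Step 1: f(z) = z^5, a = 3 is inside |z| = 5
Step 2: By Cauchy integral formula: (1/(2pi*i)) * integral = f(a)
Step 3: f(3) = 3^5 = 243

243


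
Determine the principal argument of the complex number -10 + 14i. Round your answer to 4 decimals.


Step 1: z = -10 + 14i
Step 2: arg(z) = atan2(14, -10)
Step 3: arg(z) = 2.191

2.191


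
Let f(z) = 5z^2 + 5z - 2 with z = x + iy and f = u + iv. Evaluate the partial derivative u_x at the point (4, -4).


Step 1: f(z) = 5(x+iy)^2 + 5(x+iy) - 2
Step 2: u = 5(x^2 - y^2) + 5x - 2
Step 3: u_x = 10x + 5
Step 4: At (4, -4): u_x = 40 + 5 = 45

45


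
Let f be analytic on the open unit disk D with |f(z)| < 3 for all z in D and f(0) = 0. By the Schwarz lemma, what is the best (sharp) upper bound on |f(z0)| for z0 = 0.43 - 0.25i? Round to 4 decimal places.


Step 1: g = f/3 maps D -> D with g(0) = 0, so by the Schwarz lemma |g(z)| <= |z|, i.e. |f(z)| <= 3|z|; this is sharp (f(z) = 3z).
Step 2: |z0|^2 = 0.43^2 + (-0.25)^2 = 0.2474
Step 3: |z0| = sqrt(0.2474) = 0.497393
Step 4: Best bound = 3 * |z0| = 3 * 0.497393 = 1.4922

1.4922


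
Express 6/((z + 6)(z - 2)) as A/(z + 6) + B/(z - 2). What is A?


Step 1: Multiply both sides by (z + 6) and set z = -6
Step 2: A = 6 / (-6 - 2)
Step 3: A = 6 / (-8)
Step 4: A = -3/4

-3/4


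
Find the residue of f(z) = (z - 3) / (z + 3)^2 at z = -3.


Step 1: Pole of order 2 at z = -3
Step 2: Res = lim d/dz [(z + 3)^2 * f(z)] as z -> -3
Step 3: (z + 3)^2 * f(z) = z - 3
Step 4: d/dz[z - 3] = 1

1


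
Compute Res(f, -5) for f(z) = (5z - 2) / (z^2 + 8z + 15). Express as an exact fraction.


Step 1: Q(z) = z^2 + 8z + 15 = (z + 5)(z + 3)
Step 2: Q'(z) = 2z + 8
Step 3: Q'(-5) = -2, P(-5) = -27
Step 4: Res = P(-5)/Q'(-5) = -27/(-2) = 27/2

27/2


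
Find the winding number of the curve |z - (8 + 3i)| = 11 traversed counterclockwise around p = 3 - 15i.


Step 1: Center c = (8, 3), radius = 11
Step 2: |p - c|^2 = (-5)^2 + (-18)^2 = 349
Step 3: r^2 = 121
Step 4: |p-c| > r so winding number = 0

0


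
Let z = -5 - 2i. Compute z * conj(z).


Step 1: conj(z) = -5 + 2i
Step 2: z * conj(z) = (-5)^2 + (-2)^2
Step 3: = 25 + 4 = 29

29


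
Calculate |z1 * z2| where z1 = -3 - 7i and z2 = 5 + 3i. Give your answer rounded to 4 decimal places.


Step 1: |z1| = sqrt((-3)^2 + (-7)^2) = sqrt(58)
Step 2: |z2| = sqrt(5^2 + 3^2) = sqrt(34)
Step 3: |z1*z2| = |z1|*|z2| = sqrt(58) * sqrt(34) = sqrt(58 * 34) = sqrt(1972)
Step 4: = 44.4072

44.4072


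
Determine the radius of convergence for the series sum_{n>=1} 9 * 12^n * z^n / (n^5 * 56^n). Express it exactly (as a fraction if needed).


Step 1: General term a_n = 9 * 12^n / (n^5 * 56^n)
Step 2: By the root test, |a_n|^(1/n) = 9^(1/n) * 12 / (n^(5/n) * 56) -> 12/56 as n -> infinity (since 9^(1/n) -> 1 and n^(5/n) -> 1)
Step 3: R = 1/lim|a_n|^(1/n) = 56/12 = 14/3

14/3


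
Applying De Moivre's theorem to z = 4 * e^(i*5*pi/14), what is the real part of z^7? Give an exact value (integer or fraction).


Step 1: By De Moivre's theorem, z^7 = 4^7 * e^(i*7*5*pi/14) = 16384 * (cos(5*pi/2) + i*sin(5*pi/2))
Step 2: |z|^7 = 4^7 = 16384
Step 3: Reduce the angle mod 2*pi: 5*pi/2 - 2*pi = pi/2
Step 4: cos(pi/2) = 0
Step 5: Re(z^7) = 16384 * 0 = 0

0


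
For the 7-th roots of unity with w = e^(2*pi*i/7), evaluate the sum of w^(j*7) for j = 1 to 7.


Step 1: The sum sum_{j=1}^{n} w^(k*j) equals n if n | k, else 0.
Step 2: Here n = 7, k = 7
Step 3: Does n divide k? 7 | 7 -> True
Step 4: Sum = 7

7


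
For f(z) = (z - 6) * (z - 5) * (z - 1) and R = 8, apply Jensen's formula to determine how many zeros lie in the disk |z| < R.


Jensen's formula: (1/2pi)*integral log|f(Re^it)|dt = log|f(0)| + sum_{|a_k|<R} log(R/|a_k|)
Step 1: f(0) = (-6) * (-5) * (-1) = -30
Step 2: log|f(0)| = log|6| + log|5| + log|1| = 3.4012
Step 3: Zeros inside |z| < 8: 6, 5, 1
Step 4: Jensen sum = log(8/6) + log(8/5) + log(8/1) = 2.8371
Step 5: n(R) = number of terms in the Jensen sum = count of zeros inside |z| < 8 = 3

3


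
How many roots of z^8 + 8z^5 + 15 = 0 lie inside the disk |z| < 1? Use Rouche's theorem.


Step 1: On |z| = 1 the three terms have sizes |z^8| = 1^8 = 1, |8z^5| = 8*1^5 = 8, |15| = 15
Step 2: The dominant term is g(z) = 15; let h(z) = z^8 + 8z^5 so f = g + h
Step 3: On |z| = 1: |g| = 15 and |h| <= 1 + 8 = 9
Step 4: Since 15 > 9, |h| < |g| on |z| = 1, so by Rouche f has the same number of zeros as g inside |z| < 1
Step 5: g(z) = 15 is a nonzero constant with no zeros inside |z| < 1. Answer = 0

0


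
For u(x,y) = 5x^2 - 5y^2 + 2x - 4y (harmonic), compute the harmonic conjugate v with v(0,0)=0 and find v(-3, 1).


Step 1: v_x = -u_y = 10y + 4
Step 2: v_y = u_x = 10x + 2
Step 3: v = 10xy + 4x + 2y + C
Step 4: v(0,0) = 0 => C = 0
Step 5: v(-3, 1) = -40

-40


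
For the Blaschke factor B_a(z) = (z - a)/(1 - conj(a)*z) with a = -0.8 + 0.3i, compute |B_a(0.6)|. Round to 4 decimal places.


Step 1: Numerator z0 - a = 0.6 - (-0.8 + 0.3i) = 1.4 - 0.3i
Step 2: Denominator 1 - conj(a)*z0 = 1 - (-0.8 - 0.3i)*0.6 = 1.48 + 0.18i
Step 3: |z0 - a|^2 = 1.4^2 + (-0.3)^2 = 2.05; |1 - conj(a)*z0|^2 = 1.48^2 + 0.18^2 = 2.2228
Step 4: |B_a(0.6)| = sqrt(2.05 / 2.2228) = sqrt(0.92226)
Step 5: = 0.9603

0.9603


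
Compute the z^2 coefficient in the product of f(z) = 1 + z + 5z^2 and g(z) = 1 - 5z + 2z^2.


Step 1: z^2 term in f*g comes from: (1)*(2z^2) + (z)*(-5z) + (5z^2)*(1)
Step 2: = 2 - 5 + 5
Step 3: = 2

2


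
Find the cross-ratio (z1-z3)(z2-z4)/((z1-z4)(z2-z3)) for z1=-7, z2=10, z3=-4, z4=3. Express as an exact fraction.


Step 1: (z1-z3)(z2-z4) = (-3) * 7 = -21
Step 2: (z1-z4)(z2-z3) = (-10) * 14 = -140
Step 3: Cross-ratio = 21/140 = 3/20

3/20


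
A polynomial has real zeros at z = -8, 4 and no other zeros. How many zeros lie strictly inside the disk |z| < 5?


Step 1: Check each root:
  z = -8: |-8| = 8 >= 5
  z = 4: |4| = 4 < 5
Step 2: Count = 1

1


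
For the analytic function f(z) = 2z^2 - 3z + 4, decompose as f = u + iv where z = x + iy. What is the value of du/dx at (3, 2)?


Step 1: f(z) = 2(x+iy)^2 - 3(x+iy) + 4
Step 2: u = 2(x^2 - y^2) - 3x + 4
Step 3: u_x = 4x - 3
Step 4: At (3, 2): u_x = 12 - 3 = 9

9


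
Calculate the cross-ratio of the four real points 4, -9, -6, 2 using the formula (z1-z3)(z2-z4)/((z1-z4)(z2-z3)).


Step 1: (z1-z3)(z2-z4) = 10 * (-11) = -110
Step 2: (z1-z4)(z2-z3) = 2 * (-3) = -6
Step 3: Cross-ratio = 110/6 = 55/3

55/3


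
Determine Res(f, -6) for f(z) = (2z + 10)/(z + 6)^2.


Step 1: Pole of order 2 at z = -6
Step 2: Res = lim d/dz [(z + 6)^2 * f(z)] as z -> -6
Step 3: (z + 6)^2 * f(z) = 2z + 10
Step 4: d/dz[2z + 10] = 2

2


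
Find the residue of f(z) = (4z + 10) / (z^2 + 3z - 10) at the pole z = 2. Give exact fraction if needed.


Step 1: Q(z) = z^2 + 3z - 10 = (z - 2)(z + 5)
Step 2: Q'(z) = 2z + 3
Step 3: Q'(2) = 7, P(2) = 18
Step 4: Res = P(2)/Q'(2) = 18/7 = 18/7

18/7


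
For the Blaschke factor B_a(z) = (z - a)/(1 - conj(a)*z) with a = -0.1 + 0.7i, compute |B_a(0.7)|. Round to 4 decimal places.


Step 1: Numerator z0 - a = 0.7 - (-0.1 + 0.7i) = 0.8 - 0.7i
Step 2: Denominator 1 - conj(a)*z0 = 1 - (-0.1 - 0.7i)*0.7 = 1.07 + 0.49i
Step 3: |z0 - a|^2 = 0.8^2 + (-0.7)^2 = 1.13; |1 - conj(a)*z0|^2 = 1.07^2 + 0.49^2 = 1.385
Step 4: |B_a(0.7)| = sqrt(1.13 / 1.385) = sqrt(0.815884)
Step 5: = 0.9033

0.9033


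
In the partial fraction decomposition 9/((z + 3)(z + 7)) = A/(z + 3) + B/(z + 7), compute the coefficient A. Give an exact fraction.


Step 1: Multiply both sides by (z + 3) and set z = -3
Step 2: A = 9 / (-3 + 7)
Step 3: A = 9 / 4
Step 4: A = 9/4

9/4


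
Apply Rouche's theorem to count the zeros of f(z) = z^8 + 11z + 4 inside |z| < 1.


Step 1: On |z| = 1 the three terms have sizes |z^8| = 1^8 = 1, |11z| = 11*1 = 11, |4| = 4
Step 2: The dominant term is g(z) = 11z; let h(z) = z^8 + 4 so f = g + h
Step 3: On |z| = 1: |g| = 11 and |h| <= 1 + 4 = 5
Step 4: Since 11 > 5, |h| < |g| on |z| = 1, so by Rouche f has the same number of zeros as g inside |z| < 1
Step 5: g(z) = 11z has 1 zero (at the origin, multiplicity 1) inside |z| < 1. Answer = 1

1


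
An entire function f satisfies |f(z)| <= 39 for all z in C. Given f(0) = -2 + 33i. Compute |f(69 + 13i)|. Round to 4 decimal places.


Step 1: By Liouville's theorem, a bounded entire function is constant.
Step 2: f(z) = f(0) = -2 + 33i for all z.
Step 3: |f(w)| = |-2 + 33i| = sqrt(4 + 1089)
Step 4: = 33.0606

33.0606


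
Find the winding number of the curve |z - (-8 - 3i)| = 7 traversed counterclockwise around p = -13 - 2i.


Step 1: Center c = (-8, -3), radius = 7
Step 2: |p - c|^2 = (-5)^2 + 1^2 = 26
Step 3: r^2 = 49
Step 4: |p-c| < r so winding number = 1

1


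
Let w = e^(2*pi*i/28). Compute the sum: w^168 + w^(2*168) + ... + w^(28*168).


Step 1: The sum sum_{j=1}^{n} w^(k*j) equals n if n | k, else 0.
Step 2: Here n = 28, k = 168
Step 3: Does n divide k? 28 | 168 -> True
Step 4: Sum = 28

28


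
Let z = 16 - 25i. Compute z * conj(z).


Step 1: conj(z) = 16 + 25i
Step 2: z * conj(z) = 16^2 + (-25)^2
Step 3: = 256 + 625 = 881

881


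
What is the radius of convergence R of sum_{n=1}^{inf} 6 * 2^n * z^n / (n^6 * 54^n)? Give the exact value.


Step 1: General term a_n = 6 * 2^n / (n^6 * 54^n)
Step 2: By the root test, |a_n|^(1/n) = 6^(1/n) * 2 / (n^(6/n) * 54) -> 2/54 as n -> infinity (since 6^(1/n) -> 1 and n^(6/n) -> 1)
Step 3: R = 1/lim|a_n|^(1/n) = 54/2 = 27

27


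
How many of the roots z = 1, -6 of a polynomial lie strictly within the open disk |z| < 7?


Step 1: Check each root:
  z = 1: |1| = 1 < 7
  z = -6: |-6| = 6 < 7
Step 2: Count = 2

2


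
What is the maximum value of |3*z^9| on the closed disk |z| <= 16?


Step 1: On |z| = 16, |f(z)| = 3 * |z|^9 = 3 * 16^9
Step 2: By maximum modulus principle, maximum is on boundary.
Step 3: Maximum = 3 * 68719476736 = 206158430208

206158430208


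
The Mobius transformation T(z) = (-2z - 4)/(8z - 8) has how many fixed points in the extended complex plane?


Step 1: Fixed points satisfy T(z) = z
Step 2: 8z^2 - 6z + 4 = 0
Step 3: Discriminant = (-6)^2 - 4*8*4 = -92
Step 4: Number of fixed points = 2

2


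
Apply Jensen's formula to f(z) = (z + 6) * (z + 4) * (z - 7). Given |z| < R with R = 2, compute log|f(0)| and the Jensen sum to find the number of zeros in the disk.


Jensen's formula: (1/2pi)*integral log|f(Re^it)|dt = log|f(0)| + sum_{|a_k|<R} log(R/|a_k|)
Step 1: f(0) = 6 * 4 * (-7) = -168
Step 2: log|f(0)| = log|-6| + log|-4| + log|7| = 5.124
Step 3: Zeros inside |z| < 2: none
Step 4: Jensen sum = (empty sum) = 0
Step 5: n(R) = number of terms in the Jensen sum = count of zeros inside |z| < 2 = 0

0


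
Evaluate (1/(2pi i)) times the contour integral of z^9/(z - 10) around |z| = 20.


Step 1: f(z) = z^9, a = 10 is inside |z| = 20
Step 2: By Cauchy integral formula: (1/(2pi*i)) * integral = f(a)
Step 3: f(10) = 10^9 = 1000000000

1000000000


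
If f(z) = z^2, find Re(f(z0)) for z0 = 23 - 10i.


Step 1: z0 = 23 - 10i
Step 2: z0^2 = 23^2 - (-10)^2 - 460i
Step 3: real part = 529 - 100 = 429

429


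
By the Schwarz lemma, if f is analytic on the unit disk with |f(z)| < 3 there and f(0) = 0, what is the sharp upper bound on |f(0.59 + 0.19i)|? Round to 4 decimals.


Step 1: g = f/3 maps D -> D with g(0) = 0, so by the Schwarz lemma |g(z)| <= |z|, i.e. |f(z)| <= 3|z|; this is sharp (f(z) = 3z).
Step 2: |z0|^2 = 0.59^2 + 0.19^2 = 0.3842
Step 3: |z0| = sqrt(0.3842) = 0.619839
Step 4: Best bound = 3 * |z0| = 3 * 0.619839 = 1.8595

1.8595


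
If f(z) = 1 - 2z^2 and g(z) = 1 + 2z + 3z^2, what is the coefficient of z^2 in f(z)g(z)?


Step 1: z^2 term in f*g comes from: (1)*(3z^2) + (0)*(2z) + (-2z^2)*(1)
Step 2: = 3 + 0 - 2
Step 3: = 1

1


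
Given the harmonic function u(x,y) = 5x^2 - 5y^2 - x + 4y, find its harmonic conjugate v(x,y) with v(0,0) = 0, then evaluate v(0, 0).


Step 1: v_x = -u_y = 10y - 4
Step 2: v_y = u_x = 10x - 1
Step 3: v = 10xy - 4x - y + C
Step 4: v(0,0) = 0 => C = 0
Step 5: v(0, 0) = 0

0


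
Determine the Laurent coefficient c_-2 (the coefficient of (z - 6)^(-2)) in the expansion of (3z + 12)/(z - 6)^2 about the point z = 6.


Step 1: Write the numerator in powers of (z - 6): 3z + 12 = 3(z - 6) + (3*6 + 12) = 3(z - 6) + 30
Step 2: Divide by (z - 6)^2: f(z) = 30(z - 6)^(-2) + 3(z - 6)^(-1)
Step 3: This finite sum is the Laurent series of f about z = 6.
Step 4: Coefficient of (z - 6)^(-2) = 3*6 + 12 = 30

30


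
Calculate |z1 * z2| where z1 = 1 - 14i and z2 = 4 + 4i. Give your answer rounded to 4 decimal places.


Step 1: |z1| = sqrt(1^2 + (-14)^2) = sqrt(197)
Step 2: |z2| = sqrt(4^2 + 4^2) = sqrt(32)
Step 3: |z1*z2| = |z1|*|z2| = sqrt(197) * sqrt(32) = sqrt(197 * 32) = sqrt(6304)
Step 4: = 79.3977

79.3977


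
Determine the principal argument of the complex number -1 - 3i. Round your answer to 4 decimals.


Step 1: z = -1 - 3i
Step 2: arg(z) = atan2(-3, -1)
Step 3: arg(z) = -1.8925

-1.8925


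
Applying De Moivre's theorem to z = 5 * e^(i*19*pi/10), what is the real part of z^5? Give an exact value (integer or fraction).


Step 1: By De Moivre's theorem, z^5 = 5^5 * e^(i*5*19*pi/10) = 3125 * (cos(19*pi/2) + i*sin(19*pi/2))
Step 2: |z|^5 = 5^5 = 3125
Step 3: Reduce the angle mod 2*pi: 19*pi/2 - 8*pi = 3*pi/2
Step 4: cos(3*pi/2) = 0
Step 5: Re(z^5) = 3125 * 0 = 0

0


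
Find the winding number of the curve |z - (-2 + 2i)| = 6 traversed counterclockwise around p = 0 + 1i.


Step 1: Center c = (-2, 2), radius = 6
Step 2: |p - c|^2 = 2^2 + (-1)^2 = 5
Step 3: r^2 = 36
Step 4: |p-c| < r so winding number = 1

1


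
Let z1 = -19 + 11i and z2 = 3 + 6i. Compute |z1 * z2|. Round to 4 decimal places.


Step 1: |z1| = sqrt((-19)^2 + 11^2) = sqrt(482)
Step 2: |z2| = sqrt(3^2 + 6^2) = sqrt(45)
Step 3: |z1*z2| = |z1|*|z2| = sqrt(482) * sqrt(45) = sqrt(482 * 45) = sqrt(21690)
Step 4: = 147.2753

147.2753


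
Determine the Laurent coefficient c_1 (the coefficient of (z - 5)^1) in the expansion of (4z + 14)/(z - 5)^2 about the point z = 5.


Step 1: Write the numerator in powers of (z - 5): 4z + 14 = 4(z - 5) + (4*5 + 14) = 4(z - 5) + 34
Step 2: Divide by (z - 5)^2: f(z) = 34(z - 5)^(-2) + 4(z - 5)^(-1)
Step 3: This finite sum is the Laurent series of f about z = 5.
Step 4: Only the powers -2 and -1 appear, so the coefficient of (z - 5)^1 = 0

0


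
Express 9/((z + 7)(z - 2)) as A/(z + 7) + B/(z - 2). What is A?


Step 1: Multiply both sides by (z + 7) and set z = -7
Step 2: A = 9 / (-7 - 2)
Step 3: A = 9 / (-9)
Step 4: A = -1

-1


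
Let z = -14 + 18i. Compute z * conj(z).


Step 1: conj(z) = -14 - 18i
Step 2: z * conj(z) = (-14)^2 + 18^2
Step 3: = 196 + 324 = 520

520


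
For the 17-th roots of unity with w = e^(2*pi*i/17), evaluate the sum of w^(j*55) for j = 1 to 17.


Step 1: The sum sum_{j=1}^{n} w^(k*j) equals n if n | k, else 0.
Step 2: Here n = 17, k = 55
Step 3: Does n divide k? 17 | 55 -> False
Step 4: Sum = 0

0


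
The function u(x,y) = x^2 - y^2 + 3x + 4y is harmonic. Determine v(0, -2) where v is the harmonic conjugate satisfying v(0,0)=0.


Step 1: v_x = -u_y = 2y - 4
Step 2: v_y = u_x = 2x + 3
Step 3: v = 2xy - 4x + 3y + C
Step 4: v(0,0) = 0 => C = 0
Step 5: v(0, -2) = -6

-6


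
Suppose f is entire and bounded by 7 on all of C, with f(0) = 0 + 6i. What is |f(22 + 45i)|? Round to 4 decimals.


Step 1: By Liouville's theorem, a bounded entire function is constant.
Step 2: f(z) = f(0) = 0 + 6i for all z.
Step 3: |f(w)| = |0 + 6i| = sqrt(0 + 36)
Step 4: = 6.0

6.0


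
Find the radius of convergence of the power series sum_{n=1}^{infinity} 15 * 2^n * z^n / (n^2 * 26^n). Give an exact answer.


Step 1: General term a_n = 15 * 2^n / (n^2 * 26^n)
Step 2: By the root test, |a_n|^(1/n) = 15^(1/n) * 2 / (n^(2/n) * 26) -> 2/26 as n -> infinity (since 15^(1/n) -> 1 and n^(2/n) -> 1)
Step 3: R = 1/lim|a_n|^(1/n) = 26/2 = 13

13


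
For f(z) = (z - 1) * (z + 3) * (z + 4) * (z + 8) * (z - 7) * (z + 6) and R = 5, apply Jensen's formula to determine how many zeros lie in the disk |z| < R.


Jensen's formula: (1/2pi)*integral log|f(Re^it)|dt = log|f(0)| + sum_{|a_k|<R} log(R/|a_k|)
Step 1: f(0) = (-1) * 3 * 4 * 8 * (-7) * 6 = 4032
Step 2: log|f(0)| = log|1| + log|-3| + log|-4| + log|-8| + log|7| + log|-6| = 8.302
Step 3: Zeros inside |z| < 5: 1, -3, -4
Step 4: Jensen sum = log(5/1) + log(5/3) + log(5/4) = 2.3434
Step 5: n(R) = number of terms in the Jensen sum = count of zeros inside |z| < 5 = 3

3


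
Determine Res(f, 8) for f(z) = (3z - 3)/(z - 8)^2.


Step 1: Pole of order 2 at z = 8
Step 2: Res = lim d/dz [(z - 8)^2 * f(z)] as z -> 8
Step 3: (z - 8)^2 * f(z) = 3z - 3
Step 4: d/dz[3z - 3] = 3

3


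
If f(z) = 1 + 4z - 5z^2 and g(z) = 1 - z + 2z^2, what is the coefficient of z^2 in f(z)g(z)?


Step 1: z^2 term in f*g comes from: (1)*(2z^2) + (4z)*(-z) + (-5z^2)*(1)
Step 2: = 2 - 4 - 5
Step 3: = -7

-7


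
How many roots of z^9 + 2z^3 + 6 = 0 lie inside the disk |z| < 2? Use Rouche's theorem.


Step 1: On |z| = 2 the three terms have sizes |z^9| = 2^9 = 512, |2z^3| = 2*2^3 = 16, |6| = 6
Step 2: The dominant term is g(z) = z^9; let h(z) = 2z^3 + 6 so f = g + h
Step 3: On |z| = 2: |g| = 512 and |h| <= 16 + 6 = 22
Step 4: Since 512 > 22, |h| < |g| on |z| = 2, so by Rouche f has the same number of zeros as g inside |z| < 2
Step 5: g(z) = z^9 has 9 zeros (all at the origin) inside |z| < 2. Answer = 9

9


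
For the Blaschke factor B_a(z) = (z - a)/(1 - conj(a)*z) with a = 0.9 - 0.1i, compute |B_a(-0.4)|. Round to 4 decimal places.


Step 1: Numerator z0 - a = -0.4 - (0.9 - 0.1i) = -1.3 + 0.1i
Step 2: Denominator 1 - conj(a)*z0 = 1 - (0.9 + 0.1i)*(-0.4) = 1.36 + 0.04i
Step 3: |z0 - a|^2 = (-1.3)^2 + 0.1^2 = 1.7; |1 - conj(a)*z0|^2 = 1.36^2 + 0.04^2 = 1.8512
Step 4: |B_a(-0.4)| = sqrt(1.7 / 1.8512) = sqrt(0.918323)
Step 5: = 0.9583

0.9583


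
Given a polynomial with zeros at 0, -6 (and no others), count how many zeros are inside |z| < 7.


Step 1: Check each root:
  z = 0: |0| = 0 < 7
  z = -6: |-6| = 6 < 7
Step 2: Count = 2

2


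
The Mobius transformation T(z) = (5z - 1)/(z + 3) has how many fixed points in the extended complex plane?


Step 1: Fixed points satisfy T(z) = z
Step 2: z^2 - 2z + 1 = 0
Step 3: Discriminant = (-2)^2 - 4*1*1 = 0
Step 4: Number of fixed points = 1

1


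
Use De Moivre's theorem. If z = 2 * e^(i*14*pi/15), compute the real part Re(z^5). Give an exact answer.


Step 1: By De Moivre's theorem, z^5 = 2^5 * e^(i*5*14*pi/15) = 32 * (cos(14*pi/3) + i*sin(14*pi/3))
Step 2: |z|^5 = 2^5 = 32
Step 3: Reduce the angle mod 2*pi: 14*pi/3 - 4*pi = 2*pi/3
Step 4: cos(2*pi/3) = -1/2
Step 5: Re(z^5) = 32 * (-1/2) = -16

-16


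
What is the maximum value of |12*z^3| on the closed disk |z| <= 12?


Step 1: On |z| = 12, |f(z)| = 12 * |z|^3 = 12 * 12^3
Step 2: By maximum modulus principle, maximum is on boundary.
Step 3: Maximum = 12 * 1728 = 20736

20736


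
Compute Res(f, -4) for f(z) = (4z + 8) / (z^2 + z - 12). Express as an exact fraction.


Step 1: Q(z) = z^2 + z - 12 = (z + 4)(z - 3)
Step 2: Q'(z) = 2z + 1
Step 3: Q'(-4) = -7, P(-4) = -8
Step 4: Res = P(-4)/Q'(-4) = -8/(-7) = 8/7

8/7


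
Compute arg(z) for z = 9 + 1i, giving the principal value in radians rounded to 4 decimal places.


Step 1: z = 9 + 1i
Step 2: arg(z) = atan2(1, 9)
Step 3: arg(z) = 0.1107

0.1107


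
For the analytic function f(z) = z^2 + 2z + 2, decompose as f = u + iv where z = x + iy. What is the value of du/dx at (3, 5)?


Step 1: f(z) = (x+iy)^2 + 2(x+iy) + 2
Step 2: u = (x^2 - y^2) + 2x + 2
Step 3: u_x = 2x + 2
Step 4: At (3, 5): u_x = 6 + 2 = 8

8


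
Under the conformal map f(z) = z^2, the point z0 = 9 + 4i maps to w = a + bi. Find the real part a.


Step 1: z0 = 9 + 4i
Step 2: z0^2 = 9^2 - 4^2 + 72i
Step 3: real part = 81 - 16 = 65

65


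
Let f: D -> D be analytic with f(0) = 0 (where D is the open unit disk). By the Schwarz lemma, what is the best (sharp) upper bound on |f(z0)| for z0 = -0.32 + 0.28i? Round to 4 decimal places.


Step 1: Schwarz lemma: if f: D -> D is analytic with f(0) = 0, then |f(z)| <= |z| for all z in D, and this is sharp (f(z) = z).
Step 2: |z0|^2 = (-0.32)^2 + 0.28^2 = 0.1808
Step 3: |z0| = sqrt(0.1808) = 0.425206
Step 4: Best bound = |z0| = 0.4252

0.4252


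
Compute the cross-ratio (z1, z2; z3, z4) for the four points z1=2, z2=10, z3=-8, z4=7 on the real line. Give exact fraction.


Step 1: (z1-z3)(z2-z4) = 10 * 3 = 30
Step 2: (z1-z4)(z2-z3) = (-5) * 18 = -90
Step 3: Cross-ratio = -30/90 = -1/3

-1/3


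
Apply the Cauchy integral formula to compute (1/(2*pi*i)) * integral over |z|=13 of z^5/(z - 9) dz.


Step 1: f(z) = z^5, a = 9 is inside |z| = 13
Step 2: By Cauchy integral formula: (1/(2pi*i)) * integral = f(a)
Step 3: f(9) = 9^5 = 59049

59049


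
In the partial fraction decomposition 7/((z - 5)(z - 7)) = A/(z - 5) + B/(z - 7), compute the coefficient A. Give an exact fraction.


Step 1: Multiply both sides by (z - 5) and set z = 5
Step 2: A = 7 / (5 - 7)
Step 3: A = 7 / (-2)
Step 4: A = -7/2

-7/2


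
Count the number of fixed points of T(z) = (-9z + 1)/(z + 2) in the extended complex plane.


Step 1: Fixed points satisfy T(z) = z
Step 2: z^2 + 11z - 1 = 0
Step 3: Discriminant = 11^2 - 4*1*(-1) = 125
Step 4: Number of fixed points = 2

2


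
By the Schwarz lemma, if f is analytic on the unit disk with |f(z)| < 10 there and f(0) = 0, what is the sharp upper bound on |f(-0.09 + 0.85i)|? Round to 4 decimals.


Step 1: g = f/10 maps D -> D with g(0) = 0, so by the Schwarz lemma |g(z)| <= |z|, i.e. |f(z)| <= 10|z|; this is sharp (f(z) = 10z).
Step 2: |z0|^2 = (-0.09)^2 + 0.85^2 = 0.7306
Step 3: |z0| = sqrt(0.7306) = 0.854751
Step 4: Best bound = 10 * |z0| = 10 * 0.854751 = 8.5475

8.5475


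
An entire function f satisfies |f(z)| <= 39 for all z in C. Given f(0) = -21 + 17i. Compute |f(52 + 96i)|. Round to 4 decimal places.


Step 1: By Liouville's theorem, a bounded entire function is constant.
Step 2: f(z) = f(0) = -21 + 17i for all z.
Step 3: |f(w)| = |-21 + 17i| = sqrt(441 + 289)
Step 4: = 27.0185

27.0185


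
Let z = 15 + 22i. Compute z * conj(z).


Step 1: conj(z) = 15 - 22i
Step 2: z * conj(z) = 15^2 + 22^2
Step 3: = 225 + 484 = 709

709


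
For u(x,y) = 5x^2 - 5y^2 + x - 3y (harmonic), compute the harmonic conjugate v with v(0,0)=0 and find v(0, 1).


Step 1: v_x = -u_y = 10y + 3
Step 2: v_y = u_x = 10x + 1
Step 3: v = 10xy + 3x + y + C
Step 4: v(0,0) = 0 => C = 0
Step 5: v(0, 1) = 1

1


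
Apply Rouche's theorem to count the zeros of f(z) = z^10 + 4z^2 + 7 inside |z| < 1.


Step 1: On |z| = 1 the three terms have sizes |z^10| = 1^10 = 1, |4z^2| = 4*1^2 = 4, |7| = 7
Step 2: The dominant term is g(z) = 7; let h(z) = z^10 + 4z^2 so f = g + h
Step 3: On |z| = 1: |g| = 7 and |h| <= 1 + 4 = 5
Step 4: Since 7 > 5, |h| < |g| on |z| = 1, so by Rouche f has the same number of zeros as g inside |z| < 1
Step 5: g(z) = 7 is a nonzero constant with no zeros inside |z| < 1. Answer = 0

0


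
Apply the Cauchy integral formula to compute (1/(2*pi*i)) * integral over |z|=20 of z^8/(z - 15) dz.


Step 1: f(z) = z^8, a = 15 is inside |z| = 20
Step 2: By Cauchy integral formula: (1/(2pi*i)) * integral = f(a)
Step 3: f(15) = 15^8 = 2562890625

2562890625


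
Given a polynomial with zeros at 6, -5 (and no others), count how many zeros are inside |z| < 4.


Step 1: Check each root:
  z = 6: |6| = 6 >= 4
  z = -5: |-5| = 5 >= 4
Step 2: Count = 0

0


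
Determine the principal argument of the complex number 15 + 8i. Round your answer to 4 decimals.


Step 1: z = 15 + 8i
Step 2: arg(z) = atan2(8, 15)
Step 3: arg(z) = 0.49

0.49


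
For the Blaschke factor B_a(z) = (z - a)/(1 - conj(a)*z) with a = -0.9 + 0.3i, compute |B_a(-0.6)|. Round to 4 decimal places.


Step 1: Numerator z0 - a = -0.6 - (-0.9 + 0.3i) = 0.3 - 0.3i
Step 2: Denominator 1 - conj(a)*z0 = 1 - (-0.9 - 0.3i)*(-0.6) = 0.46 - 0.18i
Step 3: |z0 - a|^2 = 0.3^2 + (-0.3)^2 = 0.18; |1 - conj(a)*z0|^2 = 0.46^2 + (-0.18)^2 = 0.244
Step 4: |B_a(-0.6)| = sqrt(0.18 / 0.244) = sqrt(0.737705)
Step 5: = 0.8589

0.8589


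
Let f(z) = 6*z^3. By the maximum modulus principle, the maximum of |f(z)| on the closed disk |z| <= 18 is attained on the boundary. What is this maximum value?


Step 1: On |z| = 18, |f(z)| = 6 * |z|^3 = 6 * 18^3
Step 2: By maximum modulus principle, maximum is on boundary.
Step 3: Maximum = 6 * 5832 = 34992

34992


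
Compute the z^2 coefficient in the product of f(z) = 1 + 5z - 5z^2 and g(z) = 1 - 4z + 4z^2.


Step 1: z^2 term in f*g comes from: (1)*(4z^2) + (5z)*(-4z) + (-5z^2)*(1)
Step 2: = 4 - 20 - 5
Step 3: = -21

-21


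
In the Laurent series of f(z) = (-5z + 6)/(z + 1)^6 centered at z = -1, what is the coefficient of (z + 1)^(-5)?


Step 1: Write the numerator in powers of (z + 1): -5z + 6 = -5(z + 1) + (-5*(-1) + 6) = -5(z + 1) + 11
Step 2: Divide by (z + 1)^6: f(z) = 11(z + 1)^(-6) - 5(z + 1)^(-5)
Step 3: This finite sum is the Laurent series of f about z = -1.
Step 4: Coefficient of (z + 1)^(-5) = coefficient of (z + 1) in the re-centred numerator = -5

-5


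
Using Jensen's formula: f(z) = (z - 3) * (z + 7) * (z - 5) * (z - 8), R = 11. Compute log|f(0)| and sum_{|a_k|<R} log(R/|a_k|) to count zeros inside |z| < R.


Jensen's formula: (1/2pi)*integral log|f(Re^it)|dt = log|f(0)| + sum_{|a_k|<R} log(R/|a_k|)
Step 1: f(0) = (-3) * 7 * (-5) * (-8) = -840
Step 2: log|f(0)| = log|3| + log|-7| + log|5| + log|8| = 6.7334
Step 3: Zeros inside |z| < 11: 3, -7, 5, 8
Step 4: Jensen sum = log(11/3) + log(11/7) + log(11/5) + log(11/8) = 2.8582
Step 5: n(R) = number of terms in the Jensen sum = count of zeros inside |z| < 11 = 4

4


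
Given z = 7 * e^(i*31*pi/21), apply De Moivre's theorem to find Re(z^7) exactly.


Step 1: By De Moivre's theorem, z^7 = 7^7 * e^(i*7*31*pi/21) = 823543 * (cos(31*pi/3) + i*sin(31*pi/3))
Step 2: |z|^7 = 7^7 = 823543
Step 3: Reduce the angle mod 2*pi: 31*pi/3 - 10*pi = pi/3
Step 4: cos(pi/3) = 1/2
Step 5: Re(z^7) = 823543 * 1/2 = 823543/2

823543/2


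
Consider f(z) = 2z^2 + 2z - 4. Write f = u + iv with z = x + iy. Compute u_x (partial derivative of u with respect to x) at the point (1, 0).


Step 1: f(z) = 2(x+iy)^2 + 2(x+iy) - 4
Step 2: u = 2(x^2 - y^2) + 2x - 4
Step 3: u_x = 4x + 2
Step 4: At (1, 0): u_x = 4 + 2 = 6

6


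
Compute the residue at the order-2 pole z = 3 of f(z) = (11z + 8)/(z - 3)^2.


Step 1: Pole of order 2 at z = 3
Step 2: Res = lim d/dz [(z - 3)^2 * f(z)] as z -> 3
Step 3: (z - 3)^2 * f(z) = 11z + 8
Step 4: d/dz[11z + 8] = 11

11


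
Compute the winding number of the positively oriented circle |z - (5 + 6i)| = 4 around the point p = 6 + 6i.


Step 1: Center c = (5, 6), radius = 4
Step 2: |p - c|^2 = 1^2 + 0^2 = 1
Step 3: r^2 = 16
Step 4: |p-c| < r so winding number = 1

1


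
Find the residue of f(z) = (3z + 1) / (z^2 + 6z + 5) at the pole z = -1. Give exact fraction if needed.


Step 1: Q(z) = z^2 + 6z + 5 = (z + 1)(z + 5)
Step 2: Q'(z) = 2z + 6
Step 3: Q'(-1) = 4, P(-1) = -2
Step 4: Res = P(-1)/Q'(-1) = -2/4 = -1/2

-1/2


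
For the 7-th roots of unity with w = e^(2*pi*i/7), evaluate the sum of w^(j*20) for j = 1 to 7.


Step 1: The sum sum_{j=1}^{n} w^(k*j) equals n if n | k, else 0.
Step 2: Here n = 7, k = 20
Step 3: Does n divide k? 7 | 20 -> False
Step 4: Sum = 0

0


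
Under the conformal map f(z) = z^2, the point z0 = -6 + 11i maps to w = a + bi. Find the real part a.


Step 1: z0 = -6 + 11i
Step 2: z0^2 = (-6)^2 - 11^2 - 132i
Step 3: real part = 36 - 121 = -85

-85


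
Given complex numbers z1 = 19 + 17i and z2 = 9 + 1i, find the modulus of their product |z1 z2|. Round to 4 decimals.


Step 1: |z1| = sqrt(19^2 + 17^2) = sqrt(650)
Step 2: |z2| = sqrt(9^2 + 1^2) = sqrt(82)
Step 3: |z1*z2| = |z1|*|z2| = sqrt(650) * sqrt(82) = sqrt(650 * 82) = sqrt(53300)
Step 4: = 230.8679

230.8679


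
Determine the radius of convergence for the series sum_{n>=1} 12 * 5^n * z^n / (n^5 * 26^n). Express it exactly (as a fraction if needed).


Step 1: General term a_n = 12 * 5^n / (n^5 * 26^n)
Step 2: By the root test, |a_n|^(1/n) = 12^(1/n) * 5 / (n^(5/n) * 26) -> 5/26 as n -> infinity (since 12^(1/n) -> 1 and n^(5/n) -> 1)
Step 3: R = 1/lim|a_n|^(1/n) = 26/5

26/5


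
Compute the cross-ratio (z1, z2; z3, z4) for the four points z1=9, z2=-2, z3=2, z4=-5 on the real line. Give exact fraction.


Step 1: (z1-z3)(z2-z4) = 7 * 3 = 21
Step 2: (z1-z4)(z2-z3) = 14 * (-4) = -56
Step 3: Cross-ratio = -21/56 = -3/8

-3/8


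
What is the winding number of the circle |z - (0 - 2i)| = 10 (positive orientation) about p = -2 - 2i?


Step 1: Center c = (0, -2), radius = 10
Step 2: |p - c|^2 = (-2)^2 + 0^2 = 4
Step 3: r^2 = 100
Step 4: |p-c| < r so winding number = 1

1


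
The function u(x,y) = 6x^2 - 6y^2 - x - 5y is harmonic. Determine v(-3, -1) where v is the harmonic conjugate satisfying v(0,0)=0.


Step 1: v_x = -u_y = 12y + 5
Step 2: v_y = u_x = 12x - 1
Step 3: v = 12xy + 5x - y + C
Step 4: v(0,0) = 0 => C = 0
Step 5: v(-3, -1) = 22

22


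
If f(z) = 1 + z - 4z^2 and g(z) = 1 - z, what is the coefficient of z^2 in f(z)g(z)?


Step 1: z^2 term in f*g comes from: (1)*(0) + (z)*(-z) + (-4z^2)*(1)
Step 2: = 0 - 1 - 4
Step 3: = -5

-5


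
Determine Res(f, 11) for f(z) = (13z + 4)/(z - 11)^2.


Step 1: Pole of order 2 at z = 11
Step 2: Res = lim d/dz [(z - 11)^2 * f(z)] as z -> 11
Step 3: (z - 11)^2 * f(z) = 13z + 4
Step 4: d/dz[13z + 4] = 13

13


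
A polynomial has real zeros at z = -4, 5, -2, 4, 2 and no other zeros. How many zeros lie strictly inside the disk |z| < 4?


Step 1: Check each root:
  z = -4: |-4| = 4 >= 4
  z = 5: |5| = 5 >= 4
  z = -2: |-2| = 2 < 4
  z = 4: |4| = 4 >= 4
  z = 2: |2| = 2 < 4
Step 2: Count = 2

2


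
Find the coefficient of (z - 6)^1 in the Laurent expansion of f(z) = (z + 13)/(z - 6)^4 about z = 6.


Step 1: Write the numerator in powers of (z - 6): z + 13 = (z - 6) + (1*6 + 13) = (z - 6) + 19
Step 2: Divide by (z - 6)^4: f(z) = 19(z - 6)^(-4) + (z - 6)^(-3)
Step 3: This finite sum is the Laurent series of f about z = 6.
Step 4: Only the powers -4 and -3 appear, so the coefficient of (z - 6)^1 = 0

0


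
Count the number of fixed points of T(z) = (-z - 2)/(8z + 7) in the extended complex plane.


Step 1: Fixed points satisfy T(z) = z
Step 2: 8z^2 + 8z + 2 = 0
Step 3: Discriminant = 8^2 - 4*8*2 = 0
Step 4: Number of fixed points = 1

1


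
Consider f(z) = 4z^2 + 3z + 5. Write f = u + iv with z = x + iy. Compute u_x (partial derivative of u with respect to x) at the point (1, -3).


Step 1: f(z) = 4(x+iy)^2 + 3(x+iy) + 5
Step 2: u = 4(x^2 - y^2) + 3x + 5
Step 3: u_x = 8x + 3
Step 4: At (1, -3): u_x = 8 + 3 = 11

11


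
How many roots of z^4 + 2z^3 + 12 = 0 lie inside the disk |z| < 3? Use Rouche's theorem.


Step 1: On |z| = 3 the three terms have sizes |z^4| = 3^4 = 81, |2z^3| = 2*3^3 = 54, |12| = 12
Step 2: The dominant term is g(z) = z^4; let h(z) = 2z^3 + 12 so f = g + h
Step 3: On |z| = 3: |g| = 81 and |h| <= 54 + 12 = 66
Step 4: Since 81 > 66, |h| < |g| on |z| = 3, so by Rouche f has the same number of zeros as g inside |z| < 3
Step 5: g(z) = z^4 has 4 zeros (all at the origin) inside |z| < 3. Answer = 4

4


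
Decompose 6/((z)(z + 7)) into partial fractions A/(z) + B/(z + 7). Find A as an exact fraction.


Step 1: Multiply both sides by (z) and set z = 0
Step 2: A = 6 / (0 + 7)
Step 3: A = 6 / 7
Step 4: A = 6/7

6/7


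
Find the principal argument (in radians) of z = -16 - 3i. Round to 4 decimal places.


Step 1: z = -16 - 3i
Step 2: arg(z) = atan2(-3, -16)
Step 3: arg(z) = -2.9562

-2.9562


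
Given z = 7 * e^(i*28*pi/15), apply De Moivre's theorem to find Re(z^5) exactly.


Step 1: By De Moivre's theorem, z^5 = 7^5 * e^(i*5*28*pi/15) = 16807 * (cos(28*pi/3) + i*sin(28*pi/3))
Step 2: |z|^5 = 7^5 = 16807
Step 3: Reduce the angle mod 2*pi: 28*pi/3 - 8*pi = 4*pi/3
Step 4: cos(4*pi/3) = -1/2
Step 5: Re(z^5) = 16807 * (-1/2) = -16807/2

-16807/2


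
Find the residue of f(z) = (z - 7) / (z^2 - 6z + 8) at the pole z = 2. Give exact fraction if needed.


Step 1: Q(z) = z^2 - 6z + 8 = (z - 2)(z - 4)
Step 2: Q'(z) = 2z - 6
Step 3: Q'(2) = -2, P(2) = -5
Step 4: Res = P(2)/Q'(2) = -5/(-2) = 5/2

5/2


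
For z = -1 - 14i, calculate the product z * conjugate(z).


Step 1: conj(z) = -1 + 14i
Step 2: z * conj(z) = (-1)^2 + (-14)^2
Step 3: = 1 + 196 = 197

197


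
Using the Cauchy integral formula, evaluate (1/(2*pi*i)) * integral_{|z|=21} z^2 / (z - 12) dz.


Step 1: f(z) = z^2, a = 12 is inside |z| = 21
Step 2: By Cauchy integral formula: (1/(2pi*i)) * integral = f(a)
Step 3: f(12) = 12^2 = 144

144


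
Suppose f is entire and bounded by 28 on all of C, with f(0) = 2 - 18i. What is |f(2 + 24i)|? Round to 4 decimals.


Step 1: By Liouville's theorem, a bounded entire function is constant.
Step 2: f(z) = f(0) = 2 - 18i for all z.
Step 3: |f(w)| = |2 - 18i| = sqrt(4 + 324)
Step 4: = 18.1108

18.1108


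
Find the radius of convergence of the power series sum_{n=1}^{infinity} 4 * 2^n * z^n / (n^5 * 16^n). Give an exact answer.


Step 1: General term a_n = 4 * 2^n / (n^5 * 16^n)
Step 2: By the root test, |a_n|^(1/n) = 4^(1/n) * 2 / (n^(5/n) * 16) -> 2/16 as n -> infinity (since 4^(1/n) -> 1 and n^(5/n) -> 1)
Step 3: R = 1/lim|a_n|^(1/n) = 16/2 = 8

8


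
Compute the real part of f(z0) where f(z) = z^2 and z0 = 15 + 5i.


Step 1: z0 = 15 + 5i
Step 2: z0^2 = 15^2 - 5^2 + 150i
Step 3: real part = 225 - 25 = 200

200


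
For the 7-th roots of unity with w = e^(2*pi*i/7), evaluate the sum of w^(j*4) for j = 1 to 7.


Step 1: The sum sum_{j=1}^{n} w^(k*j) equals n if n | k, else 0.
Step 2: Here n = 7, k = 4
Step 3: Does n divide k? 7 | 4 -> False
Step 4: Sum = 0

0


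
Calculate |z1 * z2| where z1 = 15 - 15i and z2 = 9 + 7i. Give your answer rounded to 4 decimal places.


Step 1: |z1| = sqrt(15^2 + (-15)^2) = sqrt(450)
Step 2: |z2| = sqrt(9^2 + 7^2) = sqrt(130)
Step 3: |z1*z2| = |z1|*|z2| = sqrt(450) * sqrt(130) = sqrt(450 * 130) = sqrt(58500)
Step 4: = 241.8677

241.8677


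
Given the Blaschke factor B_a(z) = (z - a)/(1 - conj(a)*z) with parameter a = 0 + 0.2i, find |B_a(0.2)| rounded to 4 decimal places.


Step 1: Numerator z0 - a = 0.2 - (0 + 0.2i) = 0.2 - 0.2i
Step 2: Denominator 1 - conj(a)*z0 = 1 - (0 - 0.2i)*0.2 = 1 + 0.04i
Step 3: |z0 - a|^2 = 0.2^2 + (-0.2)^2 = 0.08; |1 - conj(a)*z0|^2 = 1^2 + 0.04^2 = 1.0016
Step 4: |B_a(0.2)| = sqrt(0.08 / 1.0016) = sqrt(0.079872)
Step 5: = 0.2826

0.2826


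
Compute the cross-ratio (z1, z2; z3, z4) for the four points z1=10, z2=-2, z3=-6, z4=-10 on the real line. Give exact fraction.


Step 1: (z1-z3)(z2-z4) = 16 * 8 = 128
Step 2: (z1-z4)(z2-z3) = 20 * 4 = 80
Step 3: Cross-ratio = 128/80 = 8/5

8/5


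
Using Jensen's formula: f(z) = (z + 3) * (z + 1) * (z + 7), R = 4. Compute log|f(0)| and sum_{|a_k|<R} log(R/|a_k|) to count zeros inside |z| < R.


Jensen's formula: (1/2pi)*integral log|f(Re^it)|dt = log|f(0)| + sum_{|a_k|<R} log(R/|a_k|)
Step 1: f(0) = 3 * 1 * 7 = 21
Step 2: log|f(0)| = log|-3| + log|-1| + log|-7| = 3.0445
Step 3: Zeros inside |z| < 4: -3, -1
Step 4: Jensen sum = log(4/3) + log(4/1) = 1.674
Step 5: n(R) = number of terms in the Jensen sum = count of zeros inside |z| < 4 = 2

2
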